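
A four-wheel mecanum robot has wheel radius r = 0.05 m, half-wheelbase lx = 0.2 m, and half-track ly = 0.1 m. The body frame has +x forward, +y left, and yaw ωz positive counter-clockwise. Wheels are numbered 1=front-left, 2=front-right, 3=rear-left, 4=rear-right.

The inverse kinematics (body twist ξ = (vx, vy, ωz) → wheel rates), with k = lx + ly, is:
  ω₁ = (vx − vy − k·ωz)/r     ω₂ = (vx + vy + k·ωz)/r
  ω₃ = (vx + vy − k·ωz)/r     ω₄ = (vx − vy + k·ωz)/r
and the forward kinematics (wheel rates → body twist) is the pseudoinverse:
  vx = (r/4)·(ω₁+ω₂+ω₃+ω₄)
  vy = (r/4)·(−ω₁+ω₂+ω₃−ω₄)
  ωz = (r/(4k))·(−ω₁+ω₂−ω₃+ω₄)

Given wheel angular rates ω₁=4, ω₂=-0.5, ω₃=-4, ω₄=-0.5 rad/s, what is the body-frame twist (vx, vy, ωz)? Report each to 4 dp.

k = lx + ly = 0.2 + 0.1 = 0.3000
ω₁+ω₂+ω₃+ω₄ = -1.0000  →  vx = (0.05/4)·-1.0000 = -0.0125
−ω₁+ω₂+ω₃−ω₄ = -8.0000  →  vy = (0.05/4)·-8.0000 = -0.1000
−ω₁+ω₂−ω₃+ω₄ = -1.0000  →  ωz = (0.05/1.2000)·-1.0000 = -0.0417

(-0.0125, -0.1000, -0.0417)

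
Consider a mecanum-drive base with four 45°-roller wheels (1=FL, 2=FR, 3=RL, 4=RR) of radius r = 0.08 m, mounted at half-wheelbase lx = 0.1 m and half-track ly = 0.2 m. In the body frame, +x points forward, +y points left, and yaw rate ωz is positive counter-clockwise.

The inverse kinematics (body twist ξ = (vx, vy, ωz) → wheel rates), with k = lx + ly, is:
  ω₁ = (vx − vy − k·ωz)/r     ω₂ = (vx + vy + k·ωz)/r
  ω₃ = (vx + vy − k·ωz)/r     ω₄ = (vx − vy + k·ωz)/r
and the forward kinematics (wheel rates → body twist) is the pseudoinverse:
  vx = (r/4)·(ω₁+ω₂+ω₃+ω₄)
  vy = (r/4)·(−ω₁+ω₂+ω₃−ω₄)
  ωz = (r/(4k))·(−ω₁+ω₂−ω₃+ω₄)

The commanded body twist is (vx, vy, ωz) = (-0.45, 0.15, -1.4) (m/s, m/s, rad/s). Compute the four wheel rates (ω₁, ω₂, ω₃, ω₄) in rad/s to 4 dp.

k = lx + ly = 0.1 + 0.2 = 0.3000;  k·ωz = 0.3000·-1.4 = -0.4200
ω₁ (FL) = (vx − vy − k·ωz)/r = -0.1800/0.08 = -2.2500
ω₂ (FR) = (vx + vy + k·ωz)/r = -0.7200/0.08 = -9.0000
ω₃ (RL) = (vx + vy − k·ωz)/r = 0.1200/0.08 = 1.5000
ω₄ (RR) = (vx − vy + k·ωz)/r = -1.0200/0.08 = -12.7500

(-2.2500, -9.0000, 1.5000, -12.7500)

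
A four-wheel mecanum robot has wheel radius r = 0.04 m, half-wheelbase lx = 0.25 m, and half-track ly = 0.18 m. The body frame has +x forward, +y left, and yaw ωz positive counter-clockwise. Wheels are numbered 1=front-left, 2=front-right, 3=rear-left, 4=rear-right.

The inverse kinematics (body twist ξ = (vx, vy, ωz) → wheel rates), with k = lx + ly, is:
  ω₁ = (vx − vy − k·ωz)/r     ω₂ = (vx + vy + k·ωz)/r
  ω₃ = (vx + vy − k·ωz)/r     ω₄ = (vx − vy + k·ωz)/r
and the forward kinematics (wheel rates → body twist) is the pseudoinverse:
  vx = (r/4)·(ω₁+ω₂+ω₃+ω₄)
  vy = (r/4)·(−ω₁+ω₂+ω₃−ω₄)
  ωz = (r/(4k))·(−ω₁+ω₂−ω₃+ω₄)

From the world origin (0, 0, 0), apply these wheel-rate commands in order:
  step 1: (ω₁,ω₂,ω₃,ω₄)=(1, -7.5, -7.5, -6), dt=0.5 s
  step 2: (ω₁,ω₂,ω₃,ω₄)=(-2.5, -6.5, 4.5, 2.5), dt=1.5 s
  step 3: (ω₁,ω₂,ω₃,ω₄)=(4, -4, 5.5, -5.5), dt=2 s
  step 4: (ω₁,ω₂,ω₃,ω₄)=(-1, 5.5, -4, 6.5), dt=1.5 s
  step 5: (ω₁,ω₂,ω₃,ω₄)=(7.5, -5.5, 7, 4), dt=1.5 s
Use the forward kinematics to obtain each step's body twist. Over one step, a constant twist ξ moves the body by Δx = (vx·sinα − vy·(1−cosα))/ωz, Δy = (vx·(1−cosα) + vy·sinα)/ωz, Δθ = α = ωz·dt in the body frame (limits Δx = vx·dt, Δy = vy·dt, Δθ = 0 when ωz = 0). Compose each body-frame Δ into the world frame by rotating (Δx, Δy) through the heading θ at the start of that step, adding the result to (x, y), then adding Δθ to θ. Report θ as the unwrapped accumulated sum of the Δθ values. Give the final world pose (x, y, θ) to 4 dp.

step 1: ξ=(vx,vy,ωz)=(-0.2000, -0.1000, -0.1628), dt=0.5 → body Δ=(-0.1019, -0.0459, -0.0814) → world pose (-0.1019, -0.0459, -0.0814)
step 2: ξ=(vx,vy,ωz)=(-0.0200, -0.0200, -0.1395), dt=1.5 → body Δ=(-0.0329, -0.0267, -0.2093) → world pose (-0.1369, -0.0698, -0.2907)
step 3: ξ=(vx,vy,ωz)=(0.0000, 0.0300, -0.4419), dt=2.0 → body Δ=(0.0248, 0.0525, -0.8837) → world pose (-0.0981, -0.0266, -1.1744)
step 4: ξ=(vx,vy,ωz)=(0.0700, -0.0400, 0.3953), dt=1.5 → body Δ=(0.1162, -0.0263, 0.5930) → world pose (-0.0775, -0.1440, -0.5814)
step 5: ξ=(vx,vy,ωz)=(0.1300, -0.1000, -0.3721), dt=1.5 → body Δ=(0.1442, -0.1954, -0.5581) → world pose (-0.0642, -0.3864, -1.1395)

(-0.0642, -0.3864, -1.1395)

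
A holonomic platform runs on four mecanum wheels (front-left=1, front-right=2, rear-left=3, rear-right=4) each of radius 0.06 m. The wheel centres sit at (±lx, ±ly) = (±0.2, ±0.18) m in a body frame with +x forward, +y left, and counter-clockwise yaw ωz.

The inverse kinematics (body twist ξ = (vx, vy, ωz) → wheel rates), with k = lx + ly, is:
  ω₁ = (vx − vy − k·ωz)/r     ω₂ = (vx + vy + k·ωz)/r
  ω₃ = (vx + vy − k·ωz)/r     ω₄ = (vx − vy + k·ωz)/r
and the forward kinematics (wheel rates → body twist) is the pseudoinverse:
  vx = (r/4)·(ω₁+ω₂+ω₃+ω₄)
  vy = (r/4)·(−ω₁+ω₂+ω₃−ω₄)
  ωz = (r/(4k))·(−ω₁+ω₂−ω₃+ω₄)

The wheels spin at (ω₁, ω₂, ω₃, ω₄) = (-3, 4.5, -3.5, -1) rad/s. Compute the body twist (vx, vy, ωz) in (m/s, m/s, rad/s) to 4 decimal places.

k = lx + ly = 0.2 + 0.18 = 0.3800
ω₁+ω₂+ω₃+ω₄ = -3.0000  →  vx = (0.06/4)·-3.0000 = -0.0450
−ω₁+ω₂+ω₃−ω₄ = 5.0000  →  vy = (0.06/4)·5.0000 = 0.0750
−ω₁+ω₂−ω₃+ω₄ = 10.0000  →  ωz = (0.06/1.5200)·10.0000 = 0.3947

(-0.0450, 0.0750, 0.3947)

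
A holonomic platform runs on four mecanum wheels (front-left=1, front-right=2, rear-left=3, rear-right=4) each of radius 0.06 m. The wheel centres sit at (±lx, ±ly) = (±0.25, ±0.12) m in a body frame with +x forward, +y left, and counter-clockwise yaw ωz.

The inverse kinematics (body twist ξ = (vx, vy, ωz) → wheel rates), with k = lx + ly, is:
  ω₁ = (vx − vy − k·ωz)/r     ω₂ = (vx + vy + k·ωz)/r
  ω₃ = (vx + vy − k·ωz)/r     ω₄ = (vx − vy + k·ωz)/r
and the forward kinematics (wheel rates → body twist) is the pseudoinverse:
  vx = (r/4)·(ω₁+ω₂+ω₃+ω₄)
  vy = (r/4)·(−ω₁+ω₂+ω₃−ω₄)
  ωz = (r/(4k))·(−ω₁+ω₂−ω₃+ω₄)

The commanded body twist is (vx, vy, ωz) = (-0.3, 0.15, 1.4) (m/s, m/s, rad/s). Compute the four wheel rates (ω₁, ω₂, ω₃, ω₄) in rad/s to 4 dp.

k = lx + ly = 0.25 + 0.12 = 0.3700;  k·ωz = 0.3700·1.4 = 0.5180
ω₁ (FL) = (vx − vy − k·ωz)/r = -0.9680/0.06 = -16.1333
ω₂ (FR) = (vx + vy + k·ωz)/r = 0.3680/0.06 = 6.1333
ω₃ (RL) = (vx + vy − k·ωz)/r = -0.6680/0.06 = -11.1333
ω₄ (RR) = (vx − vy + k·ωz)/r = 0.0680/0.06 = 1.1333

(-16.1333, 6.1333, -11.1333, 1.1333)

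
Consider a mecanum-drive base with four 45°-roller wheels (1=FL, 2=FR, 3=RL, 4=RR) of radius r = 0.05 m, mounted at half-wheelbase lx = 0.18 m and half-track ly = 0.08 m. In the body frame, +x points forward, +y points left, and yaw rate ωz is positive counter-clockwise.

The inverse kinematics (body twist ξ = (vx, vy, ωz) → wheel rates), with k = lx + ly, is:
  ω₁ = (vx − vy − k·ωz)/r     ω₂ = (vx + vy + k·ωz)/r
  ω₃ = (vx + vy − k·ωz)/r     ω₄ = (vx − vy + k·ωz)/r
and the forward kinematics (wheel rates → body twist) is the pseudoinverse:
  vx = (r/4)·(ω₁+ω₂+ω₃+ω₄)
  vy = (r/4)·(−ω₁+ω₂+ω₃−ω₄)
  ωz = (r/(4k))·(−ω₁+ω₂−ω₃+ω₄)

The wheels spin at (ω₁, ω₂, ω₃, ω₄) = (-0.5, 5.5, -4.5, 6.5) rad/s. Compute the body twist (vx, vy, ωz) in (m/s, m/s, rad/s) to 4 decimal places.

(0.0875, -0.0625, 0.8173)

k = lx + ly = 0.18 + 0.08 = 0.2600
ω₁+ω₂+ω₃+ω₄ = 7.0000  →  vx = (0.05/4)·7.0000 = 0.0875
−ω₁+ω₂+ω₃−ω₄ = -5.0000  →  vy = (0.05/4)·-5.0000 = -0.0625
−ω₁+ω₂−ω₃+ω₄ = 17.0000  →  ωz = (0.05/1.0400)·17.0000 = 0.8173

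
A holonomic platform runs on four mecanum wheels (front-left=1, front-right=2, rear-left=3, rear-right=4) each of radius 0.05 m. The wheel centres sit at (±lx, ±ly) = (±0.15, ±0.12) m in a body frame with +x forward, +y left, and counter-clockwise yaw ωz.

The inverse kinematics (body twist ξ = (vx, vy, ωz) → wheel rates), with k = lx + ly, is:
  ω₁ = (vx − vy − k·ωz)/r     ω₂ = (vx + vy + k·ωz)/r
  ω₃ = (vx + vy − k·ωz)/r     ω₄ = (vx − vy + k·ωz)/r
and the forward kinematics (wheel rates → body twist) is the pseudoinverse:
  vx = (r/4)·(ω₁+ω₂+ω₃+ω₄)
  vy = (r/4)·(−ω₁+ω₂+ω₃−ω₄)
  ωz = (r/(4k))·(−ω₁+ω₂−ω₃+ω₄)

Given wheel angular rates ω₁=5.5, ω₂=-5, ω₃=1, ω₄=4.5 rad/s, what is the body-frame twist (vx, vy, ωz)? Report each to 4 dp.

k = lx + ly = 0.15 + 0.12 = 0.2700
ω₁+ω₂+ω₃+ω₄ = 6.0000  →  vx = (0.05/4)·6.0000 = 0.0750
−ω₁+ω₂+ω₃−ω₄ = -14.0000  →  vy = (0.05/4)·-14.0000 = -0.1750
−ω₁+ω₂−ω₃+ω₄ = -7.0000  →  ωz = (0.05/1.0800)·-7.0000 = -0.3241

(0.0750, -0.1750, -0.3241)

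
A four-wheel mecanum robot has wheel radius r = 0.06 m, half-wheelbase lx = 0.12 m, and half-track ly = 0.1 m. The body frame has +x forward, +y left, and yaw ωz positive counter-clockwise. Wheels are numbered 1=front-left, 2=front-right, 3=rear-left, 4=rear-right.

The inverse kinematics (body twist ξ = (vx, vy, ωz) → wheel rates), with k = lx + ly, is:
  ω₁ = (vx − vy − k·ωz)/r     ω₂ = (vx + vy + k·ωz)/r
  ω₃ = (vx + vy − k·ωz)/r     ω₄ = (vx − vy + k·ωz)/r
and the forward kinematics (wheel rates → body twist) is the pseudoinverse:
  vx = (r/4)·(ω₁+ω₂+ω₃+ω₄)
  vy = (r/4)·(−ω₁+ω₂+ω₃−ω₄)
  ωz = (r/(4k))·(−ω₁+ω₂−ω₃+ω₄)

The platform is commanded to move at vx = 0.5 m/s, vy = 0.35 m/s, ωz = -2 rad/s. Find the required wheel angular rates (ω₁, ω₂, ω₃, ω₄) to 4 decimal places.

(9.8333, 6.8333, 21.5000, -4.8333)

k = lx + ly = 0.12 + 0.1 = 0.2200;  k·ωz = 0.2200·-2 = -0.4400
ω₁ (FL) = (vx − vy − k·ωz)/r = 0.5900/0.06 = 9.8333
ω₂ (FR) = (vx + vy + k·ωz)/r = 0.4100/0.06 = 6.8333
ω₃ (RL) = (vx + vy − k·ωz)/r = 1.2900/0.06 = 21.5000
ω₄ (RR) = (vx − vy + k·ωz)/r = -0.2900/0.06 = -4.8333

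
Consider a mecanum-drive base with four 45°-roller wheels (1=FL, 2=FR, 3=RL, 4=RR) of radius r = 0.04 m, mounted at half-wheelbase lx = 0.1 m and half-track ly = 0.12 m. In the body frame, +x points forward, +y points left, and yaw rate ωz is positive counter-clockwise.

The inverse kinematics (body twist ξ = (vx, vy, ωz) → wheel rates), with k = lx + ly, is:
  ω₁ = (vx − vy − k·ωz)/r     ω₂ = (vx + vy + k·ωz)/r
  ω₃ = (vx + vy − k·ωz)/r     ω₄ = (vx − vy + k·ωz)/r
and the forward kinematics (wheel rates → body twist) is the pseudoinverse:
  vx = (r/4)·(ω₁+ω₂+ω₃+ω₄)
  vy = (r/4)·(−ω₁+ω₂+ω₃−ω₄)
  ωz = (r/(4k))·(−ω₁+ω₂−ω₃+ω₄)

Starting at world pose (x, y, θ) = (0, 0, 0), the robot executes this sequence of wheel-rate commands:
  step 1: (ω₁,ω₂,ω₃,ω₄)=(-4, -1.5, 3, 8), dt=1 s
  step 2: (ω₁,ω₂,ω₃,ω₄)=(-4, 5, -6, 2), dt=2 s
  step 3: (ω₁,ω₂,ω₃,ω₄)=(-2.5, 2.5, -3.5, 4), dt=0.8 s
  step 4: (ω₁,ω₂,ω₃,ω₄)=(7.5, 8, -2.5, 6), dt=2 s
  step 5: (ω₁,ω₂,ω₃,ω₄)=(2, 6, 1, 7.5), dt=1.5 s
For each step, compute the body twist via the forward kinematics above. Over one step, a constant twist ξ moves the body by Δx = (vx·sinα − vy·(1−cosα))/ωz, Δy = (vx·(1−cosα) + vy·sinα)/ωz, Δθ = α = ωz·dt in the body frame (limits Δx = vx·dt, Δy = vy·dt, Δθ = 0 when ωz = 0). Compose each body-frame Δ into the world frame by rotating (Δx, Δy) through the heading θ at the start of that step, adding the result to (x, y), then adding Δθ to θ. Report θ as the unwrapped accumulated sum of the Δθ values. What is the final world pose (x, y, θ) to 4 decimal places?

step 1: ξ=(vx,vy,ωz)=(0.0550, -0.0250, 0.3409), dt=1.0 → body Δ=(0.0582, -0.0152, 0.3409) → world pose (0.0582, -0.0152, 0.3409)
step 2: ξ=(vx,vy,ωz)=(-0.0300, 0.0100, 0.7727), dt=2.0 → body Δ=(-0.0514, -0.0249, 1.5455) → world pose (0.0180, -0.0559, 1.8864)
step 3: ξ=(vx,vy,ωz)=(0.0050, -0.0250, 0.5682), dt=0.8 → body Δ=(0.0083, -0.0184, 0.4545) → world pose (0.0330, -0.0423, 2.3409)
step 4: ξ=(vx,vy,ωz)=(0.1900, -0.0800, 0.4091), dt=2.0 → body Δ=(0.4009, 0.0042, 0.8182) → world pose (-0.2492, 0.2426, 3.1591)
step 5: ξ=(vx,vy,ωz)=(0.1650, -0.0250, 0.4773), dt=1.5 → body Δ=(0.2398, 0.0505, 0.7159) → world pose (-0.4880, 0.1879, 3.8750)

(-0.4880, 0.1879, 3.8750)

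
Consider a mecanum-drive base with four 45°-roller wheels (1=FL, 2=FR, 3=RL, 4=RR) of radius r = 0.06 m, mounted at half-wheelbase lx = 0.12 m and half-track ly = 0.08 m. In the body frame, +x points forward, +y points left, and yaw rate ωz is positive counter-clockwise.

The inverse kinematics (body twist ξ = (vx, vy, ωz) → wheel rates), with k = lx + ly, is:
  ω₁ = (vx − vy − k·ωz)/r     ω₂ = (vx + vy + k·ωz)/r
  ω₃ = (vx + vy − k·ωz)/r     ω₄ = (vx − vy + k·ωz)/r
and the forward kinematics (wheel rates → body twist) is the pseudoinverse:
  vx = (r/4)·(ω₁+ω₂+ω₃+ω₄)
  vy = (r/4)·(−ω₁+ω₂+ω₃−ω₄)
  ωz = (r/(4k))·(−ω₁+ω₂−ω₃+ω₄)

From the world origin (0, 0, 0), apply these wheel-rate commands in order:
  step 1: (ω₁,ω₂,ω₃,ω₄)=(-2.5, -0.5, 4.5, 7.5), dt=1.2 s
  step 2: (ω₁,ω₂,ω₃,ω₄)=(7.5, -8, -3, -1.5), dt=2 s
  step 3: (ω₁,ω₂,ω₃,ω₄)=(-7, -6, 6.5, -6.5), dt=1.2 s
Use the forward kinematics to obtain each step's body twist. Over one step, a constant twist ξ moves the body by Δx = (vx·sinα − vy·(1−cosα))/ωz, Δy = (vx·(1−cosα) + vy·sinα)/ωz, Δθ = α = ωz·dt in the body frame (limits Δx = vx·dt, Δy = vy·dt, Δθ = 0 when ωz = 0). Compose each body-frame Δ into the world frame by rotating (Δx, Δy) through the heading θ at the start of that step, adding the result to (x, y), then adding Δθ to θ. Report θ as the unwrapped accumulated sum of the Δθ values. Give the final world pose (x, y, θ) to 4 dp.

(0.1451, -0.2171, -2.7300)

step 1: ξ=(vx,vy,ωz)=(0.1350, -0.0150, 0.3750), dt=1.2 → body Δ=(0.1606, 0.0184, 0.4500) → world pose (0.1606, 0.0184, 0.4500)
step 2: ξ=(vx,vy,ωz)=(-0.0750, -0.2550, -1.0500), dt=2.0 → body Δ=(-0.4271, -0.1021, -2.1000) → world pose (-0.1796, -0.2593, -1.6500)
step 3: ξ=(vx,vy,ωz)=(-0.1950, 0.2100, -0.9000), dt=1.2 → body Δ=(-0.0677, 0.3203, -1.0800) → world pose (0.1451, -0.2171, -2.7300)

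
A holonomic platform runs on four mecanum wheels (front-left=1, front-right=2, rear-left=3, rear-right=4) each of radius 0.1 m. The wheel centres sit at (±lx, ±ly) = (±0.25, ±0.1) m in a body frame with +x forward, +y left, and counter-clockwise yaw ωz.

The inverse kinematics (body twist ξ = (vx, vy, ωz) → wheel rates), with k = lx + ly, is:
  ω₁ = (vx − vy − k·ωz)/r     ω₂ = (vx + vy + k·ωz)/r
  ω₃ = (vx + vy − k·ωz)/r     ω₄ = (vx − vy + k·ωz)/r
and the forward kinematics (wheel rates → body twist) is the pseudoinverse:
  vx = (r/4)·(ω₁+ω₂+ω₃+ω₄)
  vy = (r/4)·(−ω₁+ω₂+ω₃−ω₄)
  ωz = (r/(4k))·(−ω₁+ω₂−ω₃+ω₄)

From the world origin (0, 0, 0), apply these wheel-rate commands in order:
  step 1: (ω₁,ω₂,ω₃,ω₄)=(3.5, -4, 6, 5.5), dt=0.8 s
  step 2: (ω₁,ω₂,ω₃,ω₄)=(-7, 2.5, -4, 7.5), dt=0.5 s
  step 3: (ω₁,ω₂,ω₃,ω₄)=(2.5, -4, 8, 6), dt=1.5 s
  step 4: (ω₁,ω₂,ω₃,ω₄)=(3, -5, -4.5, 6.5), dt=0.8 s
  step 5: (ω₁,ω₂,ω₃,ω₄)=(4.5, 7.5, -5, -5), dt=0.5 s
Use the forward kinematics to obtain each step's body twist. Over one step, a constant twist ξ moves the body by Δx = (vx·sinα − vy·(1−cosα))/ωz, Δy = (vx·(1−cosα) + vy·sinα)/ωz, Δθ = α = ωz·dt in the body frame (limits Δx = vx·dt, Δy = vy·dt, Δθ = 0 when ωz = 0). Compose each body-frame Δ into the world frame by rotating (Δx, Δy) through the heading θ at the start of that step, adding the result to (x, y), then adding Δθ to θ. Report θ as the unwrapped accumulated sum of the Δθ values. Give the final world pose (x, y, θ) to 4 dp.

step 1: ξ=(vx,vy,ωz)=(0.2750, -0.1750, -0.5714), dt=0.8 → body Δ=(0.1810, -0.1846, -0.4571) → world pose (0.1810, -0.1846, -0.4571)
step 2: ξ=(vx,vy,ωz)=(-0.0250, -0.0500, 1.5000), dt=0.5 → body Δ=(-0.0024, -0.0272, 0.7500) → world pose (0.1668, -0.2079, 0.2929)
step 3: ξ=(vx,vy,ωz)=(0.3125, -0.1125, -0.6071), dt=1.5 → body Δ=(0.3349, -0.3455, -0.9107) → world pose (0.5872, -0.4420, -0.6179)
step 4: ξ=(vx,vy,ωz)=(0.0000, -0.4750, 0.2143), dt=0.8 → body Δ=(0.0325, -0.3781, 0.1714) → world pose (0.3946, -0.7691, -0.4464)
step 5: ξ=(vx,vy,ωz)=(0.0500, 0.0750, 0.2143), dt=0.5 → body Δ=(0.0229, 0.0388, 0.1071) → world pose (0.4321, -0.7440, -0.3393)

(0.4321, -0.7440, -0.3393)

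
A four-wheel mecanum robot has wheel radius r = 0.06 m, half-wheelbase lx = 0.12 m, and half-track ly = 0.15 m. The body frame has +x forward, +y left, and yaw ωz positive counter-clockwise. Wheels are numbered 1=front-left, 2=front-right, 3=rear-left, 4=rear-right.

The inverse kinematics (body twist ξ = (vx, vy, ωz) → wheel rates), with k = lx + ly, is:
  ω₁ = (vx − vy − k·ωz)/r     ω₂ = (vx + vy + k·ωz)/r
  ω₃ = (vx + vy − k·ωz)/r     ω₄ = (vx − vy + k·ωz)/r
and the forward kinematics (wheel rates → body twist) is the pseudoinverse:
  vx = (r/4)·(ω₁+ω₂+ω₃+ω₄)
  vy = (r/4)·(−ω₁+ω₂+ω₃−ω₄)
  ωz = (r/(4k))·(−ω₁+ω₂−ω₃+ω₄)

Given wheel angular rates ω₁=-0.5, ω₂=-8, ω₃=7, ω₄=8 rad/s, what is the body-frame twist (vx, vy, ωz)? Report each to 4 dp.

(0.0975, -0.1275, -0.3611)

k = lx + ly = 0.12 + 0.15 = 0.2700
ω₁+ω₂+ω₃+ω₄ = 6.5000  →  vx = (0.06/4)·6.5000 = 0.0975
−ω₁+ω₂+ω₃−ω₄ = -8.5000  →  vy = (0.06/4)·-8.5000 = -0.1275
−ω₁+ω₂−ω₃+ω₄ = -6.5000  →  ωz = (0.06/1.0800)·-6.5000 = -0.3611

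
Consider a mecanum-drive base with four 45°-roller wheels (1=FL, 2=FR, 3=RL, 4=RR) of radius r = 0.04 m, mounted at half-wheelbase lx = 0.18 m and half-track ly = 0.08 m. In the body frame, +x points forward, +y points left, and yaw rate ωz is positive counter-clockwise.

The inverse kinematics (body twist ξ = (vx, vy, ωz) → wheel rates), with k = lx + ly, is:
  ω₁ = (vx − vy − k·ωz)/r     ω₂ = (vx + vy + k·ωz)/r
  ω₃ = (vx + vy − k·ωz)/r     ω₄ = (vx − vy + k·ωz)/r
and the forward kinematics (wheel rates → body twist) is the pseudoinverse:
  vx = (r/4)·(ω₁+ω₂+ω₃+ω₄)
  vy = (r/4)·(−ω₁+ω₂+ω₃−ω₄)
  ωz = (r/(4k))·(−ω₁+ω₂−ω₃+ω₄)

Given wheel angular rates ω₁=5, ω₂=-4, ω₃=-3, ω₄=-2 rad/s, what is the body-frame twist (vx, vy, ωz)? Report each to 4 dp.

(-0.0400, -0.1000, -0.3077)

k = lx + ly = 0.18 + 0.08 = 0.2600
ω₁+ω₂+ω₃+ω₄ = -4.0000  →  vx = (0.04/4)·-4.0000 = -0.0400
−ω₁+ω₂+ω₃−ω₄ = -10.0000  →  vy = (0.04/4)·-10.0000 = -0.1000
−ω₁+ω₂−ω₃+ω₄ = -8.0000  →  ωz = (0.04/1.0400)·-8.0000 = -0.3077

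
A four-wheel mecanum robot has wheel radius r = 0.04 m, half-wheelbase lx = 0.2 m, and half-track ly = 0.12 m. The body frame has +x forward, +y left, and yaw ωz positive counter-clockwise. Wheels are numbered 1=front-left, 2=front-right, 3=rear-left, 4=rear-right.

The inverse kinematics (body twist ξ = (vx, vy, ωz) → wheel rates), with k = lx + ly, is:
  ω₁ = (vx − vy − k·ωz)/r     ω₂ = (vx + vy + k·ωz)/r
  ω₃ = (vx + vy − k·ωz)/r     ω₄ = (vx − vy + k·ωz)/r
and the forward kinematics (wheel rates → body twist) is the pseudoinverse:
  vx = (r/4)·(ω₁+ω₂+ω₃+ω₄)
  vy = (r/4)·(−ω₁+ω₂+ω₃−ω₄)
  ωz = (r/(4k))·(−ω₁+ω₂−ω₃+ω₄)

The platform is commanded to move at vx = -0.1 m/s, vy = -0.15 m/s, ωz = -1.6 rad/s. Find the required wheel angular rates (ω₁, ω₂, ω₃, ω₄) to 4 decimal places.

(14.0500, -19.0500, 6.5500, -11.5500)

k = lx + ly = 0.2 + 0.12 = 0.3200;  k·ωz = 0.3200·-1.6 = -0.5120
ω₁ (FL) = (vx − vy − k·ωz)/r = 0.5620/0.04 = 14.0500
ω₂ (FR) = (vx + vy + k·ωz)/r = -0.7620/0.04 = -19.0500
ω₃ (RL) = (vx + vy − k·ωz)/r = 0.2620/0.04 = 6.5500
ω₄ (RR) = (vx − vy + k·ωz)/r = -0.4620/0.04 = -11.5500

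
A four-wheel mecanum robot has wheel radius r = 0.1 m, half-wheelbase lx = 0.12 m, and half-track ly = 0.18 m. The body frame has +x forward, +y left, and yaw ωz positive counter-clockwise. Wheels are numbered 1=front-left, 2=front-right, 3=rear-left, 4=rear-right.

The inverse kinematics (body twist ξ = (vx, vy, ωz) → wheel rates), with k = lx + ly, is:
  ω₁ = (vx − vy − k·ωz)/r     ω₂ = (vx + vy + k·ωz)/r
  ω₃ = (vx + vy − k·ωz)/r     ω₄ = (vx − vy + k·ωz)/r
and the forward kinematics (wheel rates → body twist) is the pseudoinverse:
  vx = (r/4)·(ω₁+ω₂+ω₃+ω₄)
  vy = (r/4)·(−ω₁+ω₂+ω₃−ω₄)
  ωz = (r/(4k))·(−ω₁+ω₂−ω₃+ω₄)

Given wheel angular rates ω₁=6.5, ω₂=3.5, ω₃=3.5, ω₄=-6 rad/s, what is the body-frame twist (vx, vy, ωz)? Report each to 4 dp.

k = lx + ly = 0.12 + 0.18 = 0.3000
ω₁+ω₂+ω₃+ω₄ = 7.5000  →  vx = (0.1/4)·7.5000 = 0.1875
−ω₁+ω₂+ω₃−ω₄ = 6.5000  →  vy = (0.1/4)·6.5000 = 0.1625
−ω₁+ω₂−ω₃+ω₄ = -12.5000  →  ωz = (0.1/1.2000)·-12.5000 = -1.0417

(0.1875, 0.1625, -1.0417)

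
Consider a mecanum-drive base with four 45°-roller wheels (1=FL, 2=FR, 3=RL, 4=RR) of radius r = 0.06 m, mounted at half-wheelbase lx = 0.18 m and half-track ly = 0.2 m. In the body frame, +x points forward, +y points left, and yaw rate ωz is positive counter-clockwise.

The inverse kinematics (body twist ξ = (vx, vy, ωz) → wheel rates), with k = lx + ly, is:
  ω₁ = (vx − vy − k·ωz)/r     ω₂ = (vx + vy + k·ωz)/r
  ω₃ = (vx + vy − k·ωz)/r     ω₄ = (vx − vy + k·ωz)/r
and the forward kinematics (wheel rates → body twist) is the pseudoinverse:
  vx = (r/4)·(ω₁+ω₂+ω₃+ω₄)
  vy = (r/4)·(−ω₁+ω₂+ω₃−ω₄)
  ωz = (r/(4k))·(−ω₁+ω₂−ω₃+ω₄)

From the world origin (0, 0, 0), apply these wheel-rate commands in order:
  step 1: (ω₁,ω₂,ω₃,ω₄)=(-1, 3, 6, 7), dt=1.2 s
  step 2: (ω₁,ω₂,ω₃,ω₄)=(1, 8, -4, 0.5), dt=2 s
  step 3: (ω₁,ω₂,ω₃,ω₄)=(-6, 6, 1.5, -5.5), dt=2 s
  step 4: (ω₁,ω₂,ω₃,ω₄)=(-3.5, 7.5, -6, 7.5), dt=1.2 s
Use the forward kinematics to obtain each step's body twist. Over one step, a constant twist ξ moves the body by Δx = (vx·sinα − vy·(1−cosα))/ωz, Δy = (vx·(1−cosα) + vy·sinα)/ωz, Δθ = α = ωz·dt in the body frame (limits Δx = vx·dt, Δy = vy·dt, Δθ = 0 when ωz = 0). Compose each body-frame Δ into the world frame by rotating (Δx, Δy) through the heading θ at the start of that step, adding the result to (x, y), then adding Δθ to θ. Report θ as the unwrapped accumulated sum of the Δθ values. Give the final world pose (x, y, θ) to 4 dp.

step 1: ξ=(vx,vy,ωz)=(0.2250, 0.0450, 0.1974), dt=1.2 → body Δ=(0.2611, 0.0853, 0.2368) → world pose (0.2611, 0.0853, 0.2368)
step 2: ξ=(vx,vy,ωz)=(0.0825, 0.0375, 0.4539), dt=2.0 → body Δ=(0.1115, 0.1350, 0.9079) → world pose (0.3378, 0.2427, 1.1447)
step 3: ξ=(vx,vy,ωz)=(-0.0600, 0.2850, 0.1974), dt=2.0 → body Δ=(-0.2280, 0.5319, 0.3947) → world pose (-0.2408, 0.2550, 1.5395)
step 4: ξ=(vx,vy,ωz)=(0.0825, -0.0375, 0.9671), dt=1.2 → body Δ=(0.1015, 0.0157, 1.1605) → world pose (-0.2533, 0.3570, 2.7000)

(-0.2533, 0.3570, 2.7000)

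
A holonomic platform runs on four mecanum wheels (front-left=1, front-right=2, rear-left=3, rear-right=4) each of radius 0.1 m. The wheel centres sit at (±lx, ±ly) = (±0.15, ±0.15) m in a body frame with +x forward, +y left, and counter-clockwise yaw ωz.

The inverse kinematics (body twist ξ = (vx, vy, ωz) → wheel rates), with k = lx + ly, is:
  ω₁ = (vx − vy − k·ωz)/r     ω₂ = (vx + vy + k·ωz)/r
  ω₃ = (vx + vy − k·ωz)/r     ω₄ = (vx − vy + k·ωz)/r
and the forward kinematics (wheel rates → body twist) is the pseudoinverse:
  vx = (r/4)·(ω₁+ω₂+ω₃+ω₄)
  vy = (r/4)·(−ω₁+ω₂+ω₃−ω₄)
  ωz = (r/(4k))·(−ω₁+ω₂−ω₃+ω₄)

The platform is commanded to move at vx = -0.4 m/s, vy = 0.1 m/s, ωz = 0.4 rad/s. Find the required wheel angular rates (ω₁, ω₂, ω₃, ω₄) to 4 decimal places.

(-6.2000, -1.8000, -4.2000, -3.8000)

k = lx + ly = 0.15 + 0.15 = 0.3000;  k·ωz = 0.3000·0.4 = 0.1200
ω₁ (FL) = (vx − vy − k·ωz)/r = -0.6200/0.1 = -6.2000
ω₂ (FR) = (vx + vy + k·ωz)/r = -0.1800/0.1 = -1.8000
ω₃ (RL) = (vx + vy − k·ωz)/r = -0.4200/0.1 = -4.2000
ω₄ (RR) = (vx − vy + k·ωz)/r = -0.3800/0.1 = -3.8000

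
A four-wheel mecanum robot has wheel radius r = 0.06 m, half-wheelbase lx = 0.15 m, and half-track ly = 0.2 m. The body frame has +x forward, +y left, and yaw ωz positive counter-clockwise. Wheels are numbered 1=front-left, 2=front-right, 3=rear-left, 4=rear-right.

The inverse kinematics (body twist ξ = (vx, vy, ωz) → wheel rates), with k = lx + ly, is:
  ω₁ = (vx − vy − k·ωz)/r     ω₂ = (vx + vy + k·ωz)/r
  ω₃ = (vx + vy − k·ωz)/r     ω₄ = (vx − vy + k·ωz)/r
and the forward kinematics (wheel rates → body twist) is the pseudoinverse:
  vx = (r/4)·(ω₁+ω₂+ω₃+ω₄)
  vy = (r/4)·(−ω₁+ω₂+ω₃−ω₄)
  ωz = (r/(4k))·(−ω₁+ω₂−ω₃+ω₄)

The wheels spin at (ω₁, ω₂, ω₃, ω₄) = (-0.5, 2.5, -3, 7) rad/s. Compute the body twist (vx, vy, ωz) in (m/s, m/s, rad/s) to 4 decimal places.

k = lx + ly = 0.15 + 0.2 = 0.3500
ω₁+ω₂+ω₃+ω₄ = 6.0000  →  vx = (0.06/4)·6.0000 = 0.0900
−ω₁+ω₂+ω₃−ω₄ = -7.0000  →  vy = (0.06/4)·-7.0000 = -0.1050
−ω₁+ω₂−ω₃+ω₄ = 13.0000  →  ωz = (0.06/1.4000)·13.0000 = 0.5571

(0.0900, -0.1050, 0.5571)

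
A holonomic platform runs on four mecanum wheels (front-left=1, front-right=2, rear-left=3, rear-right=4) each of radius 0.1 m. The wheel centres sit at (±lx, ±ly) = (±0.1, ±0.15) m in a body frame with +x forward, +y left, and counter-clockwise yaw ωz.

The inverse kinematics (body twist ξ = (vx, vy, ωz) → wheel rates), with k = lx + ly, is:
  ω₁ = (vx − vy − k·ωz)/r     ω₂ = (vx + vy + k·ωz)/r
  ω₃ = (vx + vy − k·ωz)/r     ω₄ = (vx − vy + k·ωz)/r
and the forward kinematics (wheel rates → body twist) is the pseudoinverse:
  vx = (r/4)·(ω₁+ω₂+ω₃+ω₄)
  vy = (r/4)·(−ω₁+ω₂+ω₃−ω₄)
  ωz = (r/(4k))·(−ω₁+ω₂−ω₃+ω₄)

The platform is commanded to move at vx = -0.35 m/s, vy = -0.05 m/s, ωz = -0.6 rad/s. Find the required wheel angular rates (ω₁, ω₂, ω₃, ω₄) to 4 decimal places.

(-1.5000, -5.5000, -2.5000, -4.5000)

k = lx + ly = 0.1 + 0.15 = 0.2500;  k·ωz = 0.2500·-0.6 = -0.1500
ω₁ (FL) = (vx − vy − k·ωz)/r = -0.1500/0.1 = -1.5000
ω₂ (FR) = (vx + vy + k·ωz)/r = -0.5500/0.1 = -5.5000
ω₃ (RL) = (vx + vy − k·ωz)/r = -0.2500/0.1 = -2.5000
ω₄ (RR) = (vx − vy + k·ωz)/r = -0.4500/0.1 = -4.5000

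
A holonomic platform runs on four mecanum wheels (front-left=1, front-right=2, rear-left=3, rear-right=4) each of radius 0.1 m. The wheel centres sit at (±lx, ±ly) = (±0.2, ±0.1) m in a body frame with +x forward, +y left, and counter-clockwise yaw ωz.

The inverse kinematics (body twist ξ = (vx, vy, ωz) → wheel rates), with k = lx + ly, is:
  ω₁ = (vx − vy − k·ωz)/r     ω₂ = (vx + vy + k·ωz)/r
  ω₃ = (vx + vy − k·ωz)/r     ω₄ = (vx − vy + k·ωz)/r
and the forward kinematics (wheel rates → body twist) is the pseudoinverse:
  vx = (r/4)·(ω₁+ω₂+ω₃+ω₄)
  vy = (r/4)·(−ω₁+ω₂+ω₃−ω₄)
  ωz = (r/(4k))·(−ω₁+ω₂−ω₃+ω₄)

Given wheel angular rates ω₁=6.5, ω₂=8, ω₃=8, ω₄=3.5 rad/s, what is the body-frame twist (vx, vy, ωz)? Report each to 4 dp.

(0.6500, 0.1500, -0.2500)

k = lx + ly = 0.2 + 0.1 = 0.3000
ω₁+ω₂+ω₃+ω₄ = 26.0000  →  vx = (0.1/4)·26.0000 = 0.6500
−ω₁+ω₂+ω₃−ω₄ = 6.0000  →  vy = (0.1/4)·6.0000 = 0.1500
−ω₁+ω₂−ω₃+ω₄ = -3.0000  →  ωz = (0.1/1.2000)·-3.0000 = -0.2500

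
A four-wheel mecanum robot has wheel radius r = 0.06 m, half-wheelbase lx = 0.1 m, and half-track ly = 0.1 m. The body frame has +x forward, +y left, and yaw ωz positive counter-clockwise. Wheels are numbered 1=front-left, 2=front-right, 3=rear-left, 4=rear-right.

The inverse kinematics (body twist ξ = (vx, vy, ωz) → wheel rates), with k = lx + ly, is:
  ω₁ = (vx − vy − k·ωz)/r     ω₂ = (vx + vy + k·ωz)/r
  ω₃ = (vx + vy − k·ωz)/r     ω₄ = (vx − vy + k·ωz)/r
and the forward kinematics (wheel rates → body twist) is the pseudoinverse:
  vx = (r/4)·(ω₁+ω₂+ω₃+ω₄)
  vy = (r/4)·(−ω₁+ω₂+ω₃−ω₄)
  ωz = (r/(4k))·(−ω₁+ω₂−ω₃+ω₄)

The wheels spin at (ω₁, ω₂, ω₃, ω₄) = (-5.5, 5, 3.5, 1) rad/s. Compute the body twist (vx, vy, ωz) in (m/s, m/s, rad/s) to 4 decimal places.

k = lx + ly = 0.1 + 0.1 = 0.2000
ω₁+ω₂+ω₃+ω₄ = 4.0000  →  vx = (0.06/4)·4.0000 = 0.0600
−ω₁+ω₂+ω₃−ω₄ = 13.0000  →  vy = (0.06/4)·13.0000 = 0.1950
−ω₁+ω₂−ω₃+ω₄ = 8.0000  →  ωz = (0.06/0.8000)·8.0000 = 0.6000

(0.0600, 0.1950, 0.6000)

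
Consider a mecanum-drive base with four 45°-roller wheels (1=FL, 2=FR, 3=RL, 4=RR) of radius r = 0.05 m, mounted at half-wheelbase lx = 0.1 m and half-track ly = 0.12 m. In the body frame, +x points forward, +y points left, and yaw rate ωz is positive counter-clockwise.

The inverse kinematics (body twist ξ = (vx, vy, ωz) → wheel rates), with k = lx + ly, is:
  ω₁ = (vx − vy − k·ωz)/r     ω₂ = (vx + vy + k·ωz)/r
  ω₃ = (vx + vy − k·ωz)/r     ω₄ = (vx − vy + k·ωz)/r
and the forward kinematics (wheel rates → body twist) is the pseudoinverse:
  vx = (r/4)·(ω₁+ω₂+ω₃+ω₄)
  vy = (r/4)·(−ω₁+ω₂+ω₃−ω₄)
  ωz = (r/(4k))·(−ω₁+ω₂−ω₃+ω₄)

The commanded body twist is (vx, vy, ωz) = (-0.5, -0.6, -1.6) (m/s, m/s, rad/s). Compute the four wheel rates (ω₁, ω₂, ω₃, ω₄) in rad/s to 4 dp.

(9.0400, -29.0400, -14.9600, -5.0400)

k = lx + ly = 0.1 + 0.12 = 0.2200;  k·ωz = 0.2200·-1.6 = -0.3520
ω₁ (FL) = (vx − vy − k·ωz)/r = 0.4520/0.05 = 9.0400
ω₂ (FR) = (vx + vy + k·ωz)/r = -1.4520/0.05 = -29.0400
ω₃ (RL) = (vx + vy − k·ωz)/r = -0.7480/0.05 = -14.9600
ω₄ (RR) = (vx − vy + k·ωz)/r = -0.2520/0.05 = -5.0400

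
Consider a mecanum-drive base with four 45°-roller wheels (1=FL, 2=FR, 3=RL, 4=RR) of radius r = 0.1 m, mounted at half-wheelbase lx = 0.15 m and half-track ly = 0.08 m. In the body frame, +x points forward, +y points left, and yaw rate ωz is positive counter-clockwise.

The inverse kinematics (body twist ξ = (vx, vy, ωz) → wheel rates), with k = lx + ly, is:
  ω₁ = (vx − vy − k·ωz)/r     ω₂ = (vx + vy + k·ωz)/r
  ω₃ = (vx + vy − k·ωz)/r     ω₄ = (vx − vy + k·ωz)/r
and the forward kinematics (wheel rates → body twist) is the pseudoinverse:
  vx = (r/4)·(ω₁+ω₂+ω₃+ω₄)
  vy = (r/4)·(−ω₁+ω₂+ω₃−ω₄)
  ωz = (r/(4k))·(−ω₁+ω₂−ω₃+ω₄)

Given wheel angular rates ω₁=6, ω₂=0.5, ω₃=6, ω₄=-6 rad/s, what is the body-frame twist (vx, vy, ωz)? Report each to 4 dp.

k = lx + ly = 0.15 + 0.08 = 0.2300
ω₁+ω₂+ω₃+ω₄ = 6.5000  →  vx = (0.1/4)·6.5000 = 0.1625
−ω₁+ω₂+ω₃−ω₄ = 6.5000  →  vy = (0.1/4)·6.5000 = 0.1625
−ω₁+ω₂−ω₃+ω₄ = -17.5000  →  ωz = (0.1/0.9200)·-17.5000 = -1.9022

(0.1625, 0.1625, -1.9022)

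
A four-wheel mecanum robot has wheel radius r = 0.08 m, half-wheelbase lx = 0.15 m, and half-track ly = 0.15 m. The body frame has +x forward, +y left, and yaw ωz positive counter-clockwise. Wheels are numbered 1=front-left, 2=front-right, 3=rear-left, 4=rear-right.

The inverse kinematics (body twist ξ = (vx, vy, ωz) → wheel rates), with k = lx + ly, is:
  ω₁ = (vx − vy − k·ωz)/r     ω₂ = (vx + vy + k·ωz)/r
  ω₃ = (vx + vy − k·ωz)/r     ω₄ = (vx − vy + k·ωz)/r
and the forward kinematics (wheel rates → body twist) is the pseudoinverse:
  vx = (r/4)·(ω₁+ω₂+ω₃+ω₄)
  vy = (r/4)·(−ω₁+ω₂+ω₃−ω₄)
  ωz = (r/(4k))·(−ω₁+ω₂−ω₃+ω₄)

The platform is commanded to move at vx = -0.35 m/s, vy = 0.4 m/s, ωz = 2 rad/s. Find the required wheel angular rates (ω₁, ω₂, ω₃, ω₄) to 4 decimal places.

(-16.8750, 8.1250, -6.8750, -1.8750)

k = lx + ly = 0.15 + 0.15 = 0.3000;  k·ωz = 0.3000·2 = 0.6000
ω₁ (FL) = (vx − vy − k·ωz)/r = -1.3500/0.08 = -16.8750
ω₂ (FR) = (vx + vy + k·ωz)/r = 0.6500/0.08 = 8.1250
ω₃ (RL) = (vx + vy − k·ωz)/r = -0.5500/0.08 = -6.8750
ω₄ (RR) = (vx − vy + k·ωz)/r = -0.1500/0.08 = -1.8750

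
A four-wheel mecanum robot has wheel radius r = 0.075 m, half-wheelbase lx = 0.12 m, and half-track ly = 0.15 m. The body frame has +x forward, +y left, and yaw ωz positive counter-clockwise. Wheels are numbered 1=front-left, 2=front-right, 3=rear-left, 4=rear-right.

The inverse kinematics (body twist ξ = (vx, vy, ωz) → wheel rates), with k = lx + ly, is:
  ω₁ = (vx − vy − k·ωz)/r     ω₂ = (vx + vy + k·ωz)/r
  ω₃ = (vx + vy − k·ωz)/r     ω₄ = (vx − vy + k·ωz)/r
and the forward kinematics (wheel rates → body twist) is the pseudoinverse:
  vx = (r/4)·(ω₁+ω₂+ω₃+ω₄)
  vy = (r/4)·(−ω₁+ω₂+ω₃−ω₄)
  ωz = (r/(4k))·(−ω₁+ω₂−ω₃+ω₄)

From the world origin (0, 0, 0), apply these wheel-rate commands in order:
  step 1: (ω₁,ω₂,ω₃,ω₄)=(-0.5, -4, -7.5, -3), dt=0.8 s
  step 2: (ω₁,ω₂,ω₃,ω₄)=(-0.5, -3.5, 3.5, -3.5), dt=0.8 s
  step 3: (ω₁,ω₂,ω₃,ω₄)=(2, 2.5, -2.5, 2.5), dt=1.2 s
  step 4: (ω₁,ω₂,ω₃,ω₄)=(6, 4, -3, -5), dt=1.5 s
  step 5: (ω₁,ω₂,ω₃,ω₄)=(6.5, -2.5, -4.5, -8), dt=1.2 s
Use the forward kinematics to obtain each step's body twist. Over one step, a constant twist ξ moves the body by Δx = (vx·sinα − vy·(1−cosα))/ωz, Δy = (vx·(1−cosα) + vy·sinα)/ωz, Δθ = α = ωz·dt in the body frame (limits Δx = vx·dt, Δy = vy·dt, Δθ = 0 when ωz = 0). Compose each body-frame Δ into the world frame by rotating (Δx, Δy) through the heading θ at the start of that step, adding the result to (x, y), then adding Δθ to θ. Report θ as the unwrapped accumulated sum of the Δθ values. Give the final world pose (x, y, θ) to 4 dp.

step 1: ξ=(vx,vy,ωz)=(-0.2812, -0.1500, 0.0694), dt=0.8 → body Δ=(-0.2216, -0.1262, 0.0556) → world pose (-0.2216, -0.1262, 0.0556)
step 2: ξ=(vx,vy,ωz)=(-0.0750, 0.0750, -0.6944), dt=0.8 → body Δ=(-0.0407, 0.0732, -0.5556) → world pose (-0.2663, -0.0554, -0.5000)
step 3: ξ=(vx,vy,ωz)=(0.0844, -0.0844, 0.3819), dt=1.2 → body Δ=(0.1205, -0.0749, 0.4583) → world pose (-0.1964, -0.1789, -0.0417)
step 4: ξ=(vx,vy,ωz)=(0.0375, 0.0000, -0.2778), dt=1.5 → body Δ=(0.0546, -0.0116, -0.4167) → world pose (-0.1423, -0.1927, -0.4583)
step 5: ξ=(vx,vy,ωz)=(-0.1594, -0.1031, -0.8681), dt=1.2 → body Δ=(-0.2173, -0.0116, -1.0417) → world pose (-0.3423, -0.1070, -1.5000)

(-0.3423, -0.1070, -1.5000)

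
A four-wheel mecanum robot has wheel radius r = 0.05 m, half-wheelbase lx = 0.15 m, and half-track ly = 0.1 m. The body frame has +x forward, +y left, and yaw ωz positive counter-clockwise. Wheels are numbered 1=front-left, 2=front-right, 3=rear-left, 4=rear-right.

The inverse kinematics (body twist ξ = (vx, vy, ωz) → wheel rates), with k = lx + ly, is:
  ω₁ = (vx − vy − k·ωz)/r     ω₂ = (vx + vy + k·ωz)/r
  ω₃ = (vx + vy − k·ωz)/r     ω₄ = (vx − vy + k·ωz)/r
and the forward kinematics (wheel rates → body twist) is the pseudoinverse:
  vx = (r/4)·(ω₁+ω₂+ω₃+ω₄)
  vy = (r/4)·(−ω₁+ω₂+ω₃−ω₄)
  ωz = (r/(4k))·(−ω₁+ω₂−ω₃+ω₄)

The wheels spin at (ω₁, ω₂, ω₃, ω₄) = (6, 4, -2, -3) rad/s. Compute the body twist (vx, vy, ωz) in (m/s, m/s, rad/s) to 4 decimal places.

(0.0625, -0.0125, -0.1500)

k = lx + ly = 0.15 + 0.1 = 0.2500
ω₁+ω₂+ω₃+ω₄ = 5.0000  →  vx = (0.05/4)·5.0000 = 0.0625
−ω₁+ω₂+ω₃−ω₄ = -1.0000  →  vy = (0.05/4)·-1.0000 = -0.0125
−ω₁+ω₂−ω₃+ω₄ = -3.0000  →  ωz = (0.05/1.0000)·-3.0000 = -0.1500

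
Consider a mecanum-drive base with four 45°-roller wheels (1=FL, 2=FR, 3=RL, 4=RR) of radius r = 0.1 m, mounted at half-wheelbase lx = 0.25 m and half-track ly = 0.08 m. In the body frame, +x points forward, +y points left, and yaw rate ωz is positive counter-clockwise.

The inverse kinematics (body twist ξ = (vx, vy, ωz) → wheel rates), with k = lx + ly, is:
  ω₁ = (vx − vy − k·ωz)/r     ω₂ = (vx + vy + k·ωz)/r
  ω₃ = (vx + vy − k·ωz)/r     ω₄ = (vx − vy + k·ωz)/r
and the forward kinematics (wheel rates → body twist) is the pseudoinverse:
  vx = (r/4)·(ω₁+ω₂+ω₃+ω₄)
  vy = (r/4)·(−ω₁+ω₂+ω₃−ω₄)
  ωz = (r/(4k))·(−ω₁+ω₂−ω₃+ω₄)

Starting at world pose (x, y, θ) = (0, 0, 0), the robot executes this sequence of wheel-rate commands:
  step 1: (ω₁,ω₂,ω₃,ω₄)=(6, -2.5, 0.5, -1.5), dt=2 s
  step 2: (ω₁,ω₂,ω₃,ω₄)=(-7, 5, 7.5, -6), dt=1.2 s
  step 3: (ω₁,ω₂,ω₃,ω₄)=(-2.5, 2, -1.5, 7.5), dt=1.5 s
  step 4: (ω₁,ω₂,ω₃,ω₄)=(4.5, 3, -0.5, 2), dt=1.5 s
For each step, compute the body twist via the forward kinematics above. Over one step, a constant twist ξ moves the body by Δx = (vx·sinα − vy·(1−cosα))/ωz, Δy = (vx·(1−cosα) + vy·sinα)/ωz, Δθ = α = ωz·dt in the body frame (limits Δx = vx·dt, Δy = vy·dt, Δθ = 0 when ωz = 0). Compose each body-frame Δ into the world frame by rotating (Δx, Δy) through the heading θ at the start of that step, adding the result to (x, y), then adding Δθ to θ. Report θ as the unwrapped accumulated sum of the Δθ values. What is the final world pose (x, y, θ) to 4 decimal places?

(0.9286, -0.7717, -0.0795)

step 1: ξ=(vx,vy,ωz)=(0.0625, -0.1625, -0.7955), dt=2.0 → body Δ=(-0.1298, -0.2844, -1.5909) → world pose (-0.1298, -0.2844, -1.5909)
step 2: ξ=(vx,vy,ωz)=(-0.0125, 0.6375, -0.1136), dt=1.2 → body Δ=(0.0371, 0.7637, -0.1364) → world pose (0.6329, -0.3369, -1.7273)
step 3: ξ=(vx,vy,ωz)=(0.1375, -0.1125, 1.0227), dt=1.5 → body Δ=(0.2403, 0.0196, 1.5341) → world pose (0.6148, -0.5773, -0.1932)
step 4: ξ=(vx,vy,ωz)=(0.2250, -0.1000, 0.0758), dt=1.5 → body Δ=(0.3453, -0.1305, 0.1136) → world pose (0.9286, -0.7717, -0.0795)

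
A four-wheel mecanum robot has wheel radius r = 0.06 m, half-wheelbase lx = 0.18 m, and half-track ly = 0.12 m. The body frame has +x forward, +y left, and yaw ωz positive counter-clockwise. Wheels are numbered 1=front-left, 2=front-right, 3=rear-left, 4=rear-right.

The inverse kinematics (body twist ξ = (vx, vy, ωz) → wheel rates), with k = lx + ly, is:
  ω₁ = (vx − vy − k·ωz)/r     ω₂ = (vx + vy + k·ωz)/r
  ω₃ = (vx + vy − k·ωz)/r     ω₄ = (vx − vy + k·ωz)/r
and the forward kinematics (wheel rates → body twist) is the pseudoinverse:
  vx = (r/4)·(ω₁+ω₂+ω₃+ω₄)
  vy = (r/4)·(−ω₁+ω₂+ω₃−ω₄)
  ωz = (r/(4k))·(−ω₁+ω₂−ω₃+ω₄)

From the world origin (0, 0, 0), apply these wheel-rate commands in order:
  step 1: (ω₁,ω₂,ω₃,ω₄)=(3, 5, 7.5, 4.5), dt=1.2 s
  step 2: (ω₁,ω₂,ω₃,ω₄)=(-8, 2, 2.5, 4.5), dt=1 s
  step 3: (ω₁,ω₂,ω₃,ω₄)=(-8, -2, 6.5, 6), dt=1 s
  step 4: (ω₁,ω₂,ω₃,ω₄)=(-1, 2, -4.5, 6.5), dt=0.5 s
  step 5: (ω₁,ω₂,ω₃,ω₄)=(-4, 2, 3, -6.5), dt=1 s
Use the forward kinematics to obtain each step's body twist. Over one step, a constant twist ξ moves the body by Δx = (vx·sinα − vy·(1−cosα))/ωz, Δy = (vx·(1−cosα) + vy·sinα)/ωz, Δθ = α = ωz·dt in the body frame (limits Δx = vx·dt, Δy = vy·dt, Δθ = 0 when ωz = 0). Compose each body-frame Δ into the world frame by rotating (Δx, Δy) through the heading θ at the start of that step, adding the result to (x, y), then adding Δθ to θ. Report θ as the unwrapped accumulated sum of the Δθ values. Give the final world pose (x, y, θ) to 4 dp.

(0.1356, 0.3200, 0.9900)

step 1: ξ=(vx,vy,ωz)=(0.3000, 0.0750, -0.0500), dt=1.2 → body Δ=(0.3625, 0.0791, -0.0600) → world pose (0.3625, 0.0791, -0.0600)
step 2: ξ=(vx,vy,ωz)=(0.0150, 0.1200, 0.6000), dt=1.0 → body Δ=(-0.0208, 0.1173, 0.6000) → world pose (0.3487, 0.1975, 0.5400)
step 3: ξ=(vx,vy,ωz)=(0.0375, 0.0975, 0.2750), dt=1.0 → body Δ=(0.0237, 0.1014, 0.2750) → world pose (0.3169, 0.2966, 0.8150)
step 4: ξ=(vx,vy,ωz)=(0.0450, -0.1200, 0.7000), dt=0.5 → body Δ=(0.0324, -0.0549, 0.3500) → world pose (0.3791, 0.2826, 1.1650)
step 5: ξ=(vx,vy,ωz)=(-0.0825, 0.2325, -0.1750), dt=1.0 → body Δ=(-0.0618, 0.2385, -0.1750) → world pose (0.1356, 0.3200, 0.9900)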